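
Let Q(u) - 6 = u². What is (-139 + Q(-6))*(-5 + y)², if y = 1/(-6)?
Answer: -93217/36 ≈ -2589.4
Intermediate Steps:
y = -⅙ ≈ -0.16667
Q(u) = 6 + u²
(-139 + Q(-6))*(-5 + y)² = (-139 + (6 + (-6)²))*(-5 - ⅙)² = (-139 + (6 + 36))*(-31/6)² = (-139 + 42)*(961/36) = -97*961/36 = -93217/36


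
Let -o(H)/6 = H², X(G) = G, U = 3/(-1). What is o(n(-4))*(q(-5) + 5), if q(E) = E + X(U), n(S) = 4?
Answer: 288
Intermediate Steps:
U = -3 (U = 3*(-1) = -3)
o(H) = -6*H²
q(E) = -3 + E (q(E) = E - 3 = -3 + E)
o(n(-4))*(q(-5) + 5) = (-6*4²)*((-3 - 5) + 5) = (-6*16)*(-8 + 5) = -96*(-3) = 288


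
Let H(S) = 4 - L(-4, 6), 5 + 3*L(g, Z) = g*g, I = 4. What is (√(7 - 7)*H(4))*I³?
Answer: 0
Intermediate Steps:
L(g, Z) = -5/3 + g²/3 (L(g, Z) = -5/3 + (g*g)/3 = -5/3 + g²/3)
H(S) = ⅓ (H(S) = 4 - (-5/3 + (⅓)*(-4)²) = 4 - (-5/3 + (⅓)*16) = 4 - (-5/3 + 16/3) = 4 - 1*11/3 = 4 - 11/3 = ⅓)
(√(7 - 7)*H(4))*I³ = (√(7 - 7)*(⅓))*4³ = (√0*(⅓))*64 = (0*(⅓))*64 = 0*64 = 0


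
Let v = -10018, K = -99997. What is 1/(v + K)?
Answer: -1/110015 ≈ -9.0897e-6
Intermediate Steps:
1/(v + K) = 1/(-10018 - 99997) = 1/(-110015) = -1/110015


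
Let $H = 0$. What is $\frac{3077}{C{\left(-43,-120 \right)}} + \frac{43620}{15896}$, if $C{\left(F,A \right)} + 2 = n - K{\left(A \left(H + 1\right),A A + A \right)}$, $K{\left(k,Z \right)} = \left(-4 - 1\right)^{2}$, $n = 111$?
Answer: $\frac{6572009}{166908} \approx 39.375$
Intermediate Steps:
$K{\left(k,Z \right)} = 25$ ($K{\left(k,Z \right)} = \left(-5\right)^{2} = 25$)
$C{\left(F,A \right)} = 84$ ($C{\left(F,A \right)} = -2 + \left(111 - 25\right) = -2 + 86 = 84$)
$\frac{3077}{C{\left(-43,-120 \right)}} + \frac{43620}{15896} = \frac{3077}{84} + \frac{43620}{15896} = 3077 \cdot \frac{1}{84} + 43620 \cdot \frac{1}{15896} = \frac{3077}{84} + \frac{10905}{3974} = \frac{6572009}{166908}$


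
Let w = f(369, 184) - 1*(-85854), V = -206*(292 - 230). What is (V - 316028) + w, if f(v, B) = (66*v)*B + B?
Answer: 4238374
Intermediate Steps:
f(v, B) = B + 66*B*v (f(v, B) = 66*B*v + B = B + 66*B*v)
V = -12772 (V = -206*62 = -12772)
w = 4567174 (w = 184*(1 + 66*369) - 1*(-85854) = 184*(1 + 24354) + 85854 = 184*24355 + 85854 = 4481320 + 85854 = 4567174)
(V - 316028) + w = (-12772 - 316028) + 4567174 = -328800 + 4567174 = 4238374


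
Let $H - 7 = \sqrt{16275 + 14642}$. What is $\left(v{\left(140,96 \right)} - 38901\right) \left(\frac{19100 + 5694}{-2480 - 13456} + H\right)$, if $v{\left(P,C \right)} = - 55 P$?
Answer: $- \frac{2021504779}{7968} - 46601 \sqrt{30917} \approx -8.4477 \cdot 10^{6}$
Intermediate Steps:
$H = 7 + \sqrt{30917}$ ($H = 7 + \sqrt{16275 + 14642} = 7 + \sqrt{30917} \approx 182.83$)
$\left(v{\left(140,96 \right)} - 38901\right) \left(\frac{19100 + 5694}{-2480 - 13456} + H\right) = \left(\left(-55\right) 140 - 38901\right) \left(\frac{19100 + 5694}{-2480 - 13456} + \left(7 + \sqrt{30917}\right)\right) = \left(-7700 - 38901\right) \left(\frac{24794}{-15936} + \left(7 + \sqrt{30917}\right)\right) = - 46601 \left(24794 \left(- \frac{1}{15936}\right) + \left(7 + \sqrt{30917}\right)\right) = - 46601 \left(- \frac{12397}{7968} + \left(7 + \sqrt{30917}\right)\right) = - 46601 \left(\frac{43379}{7968} + \sqrt{30917}\right) = - \frac{2021504779}{7968} - 46601 \sqrt{30917}$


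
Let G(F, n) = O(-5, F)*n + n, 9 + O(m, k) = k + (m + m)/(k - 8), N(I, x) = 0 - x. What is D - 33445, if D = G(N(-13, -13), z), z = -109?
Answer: -33772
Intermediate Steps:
N(I, x) = -x
O(m, k) = -9 + k + 2*m/(-8 + k) (O(m, k) = -9 + (k + (m + m)/(k - 8)) = -9 + (k + (2*m)/(-8 + k)) = -9 + (k + 2*m/(-8 + k)) = -9 + k + 2*m/(-8 + k))
G(F, n) = n + n*(62 + F**2 - 17*F)/(-8 + F) (G(F, n) = ((72 + F**2 - 17*F + 2*(-5))/(-8 + F))*n + n = ((72 + F**2 - 17*F - 10)/(-8 + F))*n + n = ((62 + F**2 - 17*F)/(-8 + F))*n + n = n*(62 + F**2 - 17*F)/(-8 + F) + n = n + n*(62 + F**2 - 17*F)/(-8 + F))
D = -327 (D = -109*(54 + (-1*(-13))**2 - (-16)*(-13))/(-8 - 1*(-13)) = -109*(54 + 13**2 - 16*13)/(-8 + 13) = -109*(54 + 169 - 208)/5 = -109*1/5*15 = -327)
D - 33445 = -327 - 33445 = -33772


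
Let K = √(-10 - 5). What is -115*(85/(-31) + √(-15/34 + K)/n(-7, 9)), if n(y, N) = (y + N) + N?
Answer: 9775/31 - 115*√(-510 + 1156*I*√15)/374 ≈ 301.58 - 15.399*I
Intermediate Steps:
n(y, N) = y + 2*N (n(y, N) = (N + y) + N = y + 2*N)
K = I*√15 (K = √(-15) = I*√15 ≈ 3.873*I)
-115*(85/(-31) + √(-15/34 + K)/n(-7, 9)) = -115*(85/(-31) + √(-15/34 + I*√15)/(-7 + 2*9)) = -115*(85*(-1/31) + √(-15*1/34 + I*√15)/(-7 + 18)) = -115*(-85/31 + √(-15/34 + I*√15)/11) = 9775/31 - 115*√(-15/34 + I*√15)/11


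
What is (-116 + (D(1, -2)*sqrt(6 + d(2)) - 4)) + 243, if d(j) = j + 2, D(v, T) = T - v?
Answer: 123 - 3*sqrt(10) ≈ 113.51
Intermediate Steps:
d(j) = 2 + j
(-116 + (D(1, -2)*sqrt(6 + d(2)) - 4)) + 243 = (-116 + ((-2 - 1*1)*sqrt(6 + (2 + 2)) - 4)) + 243 = (-116 + ((-2 - 1)*sqrt(6 + 4) - 4)) + 243 = (-116 + (-3*sqrt(10) - 4)) + 243 = (-116 + (-4 - 3*sqrt(10))) + 243 = (-120 - 3*sqrt(10)) + 243 = 123 - 3*sqrt(10)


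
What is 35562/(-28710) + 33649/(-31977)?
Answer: -559072/244035 ≈ -2.2910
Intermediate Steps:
35562/(-28710) + 33649/(-31977) = 35562*(-1/28710) + 33649*(-1/31977) = -5927/4785 - 161/153 = -559072/244035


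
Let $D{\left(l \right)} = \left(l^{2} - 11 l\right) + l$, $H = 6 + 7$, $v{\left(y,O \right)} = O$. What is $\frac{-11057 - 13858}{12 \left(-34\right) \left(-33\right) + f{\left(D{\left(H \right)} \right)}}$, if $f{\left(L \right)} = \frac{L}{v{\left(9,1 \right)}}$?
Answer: $- \frac{8305}{4501} \approx -1.8451$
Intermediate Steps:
$H = 13$
$D{\left(l \right)} = l^{2} - 10 l$
$f{\left(L \right)} = L$ ($f{\left(L \right)} = \frac{L}{1} = L 1 = L$)
$\frac{-11057 - 13858}{12 \left(-34\right) \left(-33\right) + f{\left(D{\left(H \right)} \right)}} = \frac{-11057 - 13858}{12 \left(-34\right) \left(-33\right) + 13 \left(-10 + 13\right)} = - \frac{24915}{\left(-408\right) \left(-33\right) + 13 \cdot 3} = - \frac{24915}{13464 + 39} = - \frac{24915}{13503} = \left(-24915\right) \frac{1}{13503} = - \frac{8305}{4501}$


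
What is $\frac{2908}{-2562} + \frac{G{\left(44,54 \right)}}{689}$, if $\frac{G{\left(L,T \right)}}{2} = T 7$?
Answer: $- \frac{33370}{882609} \approx -0.037808$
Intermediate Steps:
$G{\left(L,T \right)} = 14 T$ ($G{\left(L,T \right)} = 2 T 7 = 2 \cdot 7 T = 14 T$)
$\frac{2908}{-2562} + \frac{G{\left(44,54 \right)}}{689} = \frac{2908}{-2562} + \frac{14 \cdot 54}{689} = 2908 \left(- \frac{1}{2562}\right) + 756 \cdot \frac{1}{689} = - \frac{1454}{1281} + \frac{756}{689} = - \frac{33370}{882609}$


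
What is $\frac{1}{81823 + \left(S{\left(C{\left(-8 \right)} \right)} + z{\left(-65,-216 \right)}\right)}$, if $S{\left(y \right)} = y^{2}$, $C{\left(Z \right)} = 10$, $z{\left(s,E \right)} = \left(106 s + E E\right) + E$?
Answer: $\frac{1}{121473} \approx 8.2323 \cdot 10^{-6}$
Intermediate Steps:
$z{\left(s,E \right)} = E + E^{2} + 106 s$ ($z{\left(s,E \right)} = \left(106 s + E^{2}\right) + E = \left(E^{2} + 106 s\right) + E = E + E^{2} + 106 s$)
$\frac{1}{81823 + \left(S{\left(C{\left(-8 \right)} \right)} + z{\left(-65,-216 \right)}\right)} = \frac{1}{81823 + \left(10^{2} + \left(-216 + \left(-216\right)^{2} + 106 \left(-65\right)\right)\right)} = \frac{1}{81823 + \left(100 - -39550\right)} = \frac{1}{81823 + \left(100 + 39550\right)} = \frac{1}{81823 + 39650} = \frac{1}{121473}$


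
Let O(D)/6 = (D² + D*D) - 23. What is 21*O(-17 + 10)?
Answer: 9450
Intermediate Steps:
O(D) = -138 + 12*D² (O(D) = 6*((D² + D*D) - 23) = 6*((D² + D²) - 23) = 6*(2*D² - 23) = 6*(-23 + 2*D²) = -138 + 12*D²)
21*O(-17 + 10) = 21*(-138 + 12*(-17 + 10)²) = 21*(-138 + 12*(-7)²) = 21*(-138 + 12*49) = 21*(-138 + 588) = 21*450 = 9450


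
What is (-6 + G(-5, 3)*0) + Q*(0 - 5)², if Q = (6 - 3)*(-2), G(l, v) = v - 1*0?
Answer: -156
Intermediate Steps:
G(l, v) = v (G(l, v) = v + 0 = v)
Q = -6 (Q = 3*(-2) = -6)
(-6 + G(-5, 3)*0) + Q*(0 - 5)² = (-6 + 3*0) - 6*(0 - 5)² = (-6 + 0) - 6*(-5)² = -6 - 6*25 = -6 - 150 = -156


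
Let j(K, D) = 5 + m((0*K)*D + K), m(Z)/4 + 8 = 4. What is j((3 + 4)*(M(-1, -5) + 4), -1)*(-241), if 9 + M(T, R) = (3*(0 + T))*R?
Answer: 2651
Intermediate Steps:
m(Z) = -16 (m(Z) = -32 + 4*4 = -32 + 16 = -16)
M(T, R) = -9 + 3*R*T (M(T, R) = -9 + (3*(0 + T))*R = -9 + (3*T)*R = -9 + 3*R*T)
j(K, D) = -11 (j(K, D) = 5 - 16 = -11)
j((3 + 4)*(M(-1, -5) + 4), -1)*(-241) = -11*(-241) = 2651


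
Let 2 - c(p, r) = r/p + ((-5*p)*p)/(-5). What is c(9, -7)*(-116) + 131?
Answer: 82843/9 ≈ 9204.8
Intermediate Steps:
c(p, r) = 2 - p² - r/p (c(p, r) = 2 - (r/p + ((-5*p)*p)/(-5)) = 2 - (r/p - 5*p²*(-⅕)) = 2 - (r/p + p²) = 2 - (p² + r/p) = 2 + (-p² - r/p) = 2 - p² - r/p)
c(9, -7)*(-116) + 131 = (2 - 1*9² - 1*(-7)/9)*(-116) + 131 = (2 - 1*81 - 1*(-7)*⅑)*(-116) + 131 = (2 - 81 + 7/9)*(-116) + 131 = -704/9*(-116) + 131 = 81664/9 + 131 = 82843/9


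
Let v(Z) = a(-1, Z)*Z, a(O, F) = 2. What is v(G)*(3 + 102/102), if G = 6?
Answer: 48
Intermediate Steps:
v(Z) = 2*Z
v(G)*(3 + 102/102) = (2*6)*(3 + 102/102) = 12*(3 + 102*(1/102)) = 12*(3 + 1) = 12*4 = 48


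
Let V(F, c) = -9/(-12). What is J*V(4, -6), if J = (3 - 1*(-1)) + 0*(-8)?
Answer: 3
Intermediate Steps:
J = 4 (J = (3 + 1) + 0 = 4 + 0 = 4)
V(F, c) = 3/4 (V(F, c) = -9*(-1/12) = 3/4)
J*V(4, -6) = 4*(3/4) = 3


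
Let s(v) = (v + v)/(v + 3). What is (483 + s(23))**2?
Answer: 39715204/169 ≈ 2.3500e+5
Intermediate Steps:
s(v) = 2*v/(3 + v) (s(v) = (2*v)/(3 + v) = 2*v/(3 + v))
(483 + s(23))**2 = (483 + 2*23/(3 + 23))**2 = (483 + 2*23/26)**2 = (483 + 2*23*(1/26))**2 = (483 + 23/13)**2 = (6302/13)**2 = 39715204/169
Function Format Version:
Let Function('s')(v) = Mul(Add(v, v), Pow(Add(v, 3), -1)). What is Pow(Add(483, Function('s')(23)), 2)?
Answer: Rational(39715204, 169) ≈ 2.3500e+5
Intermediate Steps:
Function('s')(v) = Mul(2, v, Pow(Add(3, v), -1)) (Function('s')(v) = Mul(Mul(2, v), Pow(Add(3, v), -1)) = Mul(2, v, Pow(Add(3, v), -1)))
Pow(Add(483, Function('s')(23)), 2) = Pow(Add(483, Mul(2, 23, Pow(Add(3, 23), -1))), 2) = Pow(Add(483, Mul(2, 23, Pow(26, -1))), 2) = Pow(Add(483, Mul(2, 23, Rational(1, 26))), 2) = Pow(Add(483, Rational(23, 13)), 2) = Pow(Rational(6302, 13), 2) = Rational(39715204, 169)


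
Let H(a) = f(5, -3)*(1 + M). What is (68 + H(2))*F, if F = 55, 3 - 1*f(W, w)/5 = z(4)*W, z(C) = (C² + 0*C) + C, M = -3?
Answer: 57090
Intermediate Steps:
z(C) = C + C² (z(C) = (C² + 0) + C = C² + C = C + C²)
f(W, w) = 15 - 100*W (f(W, w) = 15 - 5*4*(1 + 4)*W = 15 - 5*4*5*W = 15 - 100*W)
H(a) = 970 (H(a) = (15 - 100*5)*(1 - 3) = (15 - 500)*(-2) = -485*(-2) = 970)
(68 + H(2))*F = (68 + 970)*55 = 1038*55 = 57090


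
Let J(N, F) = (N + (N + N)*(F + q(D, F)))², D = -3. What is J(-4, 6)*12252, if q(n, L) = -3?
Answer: 9605568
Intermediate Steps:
J(N, F) = (N + 2*N*(-3 + F))² (J(N, F) = (N + (N + N)*(F - 3))² = (N + (2*N)*(-3 + F))² = (N + 2*N*(-3 + F))²)
J(-4, 6)*12252 = ((-4)²*(-5 + 2*6)²)*12252 = (16*(-5 + 12)²)*12252 = (16*7²)*12252 = (16*49)*12252 = 784*12252 = 9605568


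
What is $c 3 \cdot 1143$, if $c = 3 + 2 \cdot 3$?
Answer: $30861$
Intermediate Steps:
$c = 9$ ($c = 3 + 6 = 9$)
$c 3 \cdot 1143 = 9 \cdot 3 \cdot 1143 = 9 \cdot 3429 = 30861$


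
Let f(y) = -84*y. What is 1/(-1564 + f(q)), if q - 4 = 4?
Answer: -1/2236 ≈ -0.00044723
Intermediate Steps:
q = 8 (q = 4 + 4 = 8)
1/(-1564 + f(q)) = 1/(-1564 - 84*8) = 1/(-1564 - 672) = 1/(-2236) = -1/2236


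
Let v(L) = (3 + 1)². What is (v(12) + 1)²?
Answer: 289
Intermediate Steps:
v(L) = 16 (v(L) = 4² = 16)
(v(12) + 1)² = (16 + 1)² = 17² = 289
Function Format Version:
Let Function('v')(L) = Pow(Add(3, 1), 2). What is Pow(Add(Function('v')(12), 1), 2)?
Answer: 289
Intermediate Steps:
Function('v')(L) = 16 (Function('v')(L) = Pow(4, 2) = 16)
Pow(Add(Function('v')(12), 1), 2) = Pow(Add(16, 1), 2) = Pow(17, 2) = 289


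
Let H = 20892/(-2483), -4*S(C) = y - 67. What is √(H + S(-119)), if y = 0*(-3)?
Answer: √205575019/4966 ≈ 2.8872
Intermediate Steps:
y = 0
S(C) = 67/4 (S(C) = -(0 - 67)/4 = -¼*(-67) = 67/4)
H = -20892/2483 (H = 20892*(-1/2483) = -20892/2483 ≈ -8.4140)
√(H + S(-119)) = √(-20892/2483 + 67/4) = √(82793/9932) = √205575019/4966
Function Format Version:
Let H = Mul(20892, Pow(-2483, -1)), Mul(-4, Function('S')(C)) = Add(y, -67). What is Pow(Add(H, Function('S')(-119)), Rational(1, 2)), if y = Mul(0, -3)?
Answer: Mul(Rational(1, 4966), Pow(205575019, Rational(1, 2))) ≈ 2.8872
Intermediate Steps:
y = 0
Function('S')(C) = Rational(67, 4) (Function('S')(C) = Mul(Rational(-1, 4), Add(0, -67)) = Mul(Rational(-1, 4), -67) = Rational(67, 4))
H = Rational(-20892, 2483) (H = Mul(20892, Rational(-1, 2483)) = Rational(-20892, 2483) ≈ -8.4140)
Pow(Add(H, Function('S')(-119)), Rational(1, 2)) = Pow(Add(Rational(-20892, 2483), Rational(67, 4)), Rational(1, 2)) = Pow(Rational(82793, 9932), Rational(1, 2)) = Mul(Rational(1, 4966), Pow(205575019, Rational(1, 2)))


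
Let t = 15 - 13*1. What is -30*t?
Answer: -60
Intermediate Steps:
t = 2 (t = 15 - 13 = 2)
-30*t = -30*2 = -60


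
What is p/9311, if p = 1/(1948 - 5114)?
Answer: -1/29478626 ≈ -3.3923e-8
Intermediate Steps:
p = -1/3166 (p = 1/(-3166) = -1/3166 ≈ -0.00031586)
p/9311 = -1/3166/9311 = -1/3166*1/9311 = -1/29478626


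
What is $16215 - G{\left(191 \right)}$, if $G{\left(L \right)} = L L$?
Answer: $-20266$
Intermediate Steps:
$G{\left(L \right)} = L^{2}$
$16215 - G{\left(191 \right)} = 16215 - 191^{2} = 16215 - 36481 = -20266$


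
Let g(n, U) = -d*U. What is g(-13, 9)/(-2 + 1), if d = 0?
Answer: 0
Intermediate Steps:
g(n, U) = 0 (g(n, U) = -0*U = -1*0 = 0)
g(-13, 9)/(-2 + 1) = 0/(-2 + 1) = 0/(-1) = 0*(-1) = 0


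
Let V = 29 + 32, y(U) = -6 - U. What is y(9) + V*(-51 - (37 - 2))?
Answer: -5261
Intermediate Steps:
V = 61
y(9) + V*(-51 - (37 - 2)) = (-6 - 1*9) + 61*(-51 - (37 - 2)) = (-6 - 9) + 61*(-51 - 1*35) = -15 + 61*(-51 - 35) = -15 + 61*(-86) = -15 - 5246 = -5261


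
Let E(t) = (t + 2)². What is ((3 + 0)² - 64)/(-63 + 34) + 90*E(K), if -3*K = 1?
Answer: 7305/29 ≈ 251.90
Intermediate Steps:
K = -⅓ (K = -⅓*1 = -⅓ ≈ -0.33333)
E(t) = (2 + t)²
((3 + 0)² - 64)/(-63 + 34) + 90*E(K) = ((3 + 0)² - 64)/(-63 + 34) + 90*(2 - ⅓)² = (3² - 64)/(-29) + 90*(5/3)² = (9 - 64)*(-1/29) + 90*(25/9) = -55*(-1/29) + 250 = 55/29 + 250 = 7305/29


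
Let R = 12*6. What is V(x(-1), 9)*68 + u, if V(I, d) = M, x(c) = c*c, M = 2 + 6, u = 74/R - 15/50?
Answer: 98051/180 ≈ 544.73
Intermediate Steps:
R = 72
u = 131/180 (u = 74/72 - 15/50 = 74*(1/72) - 15*1/50 = 37/36 - 3/10 = 131/180 ≈ 0.72778)
M = 8
x(c) = c²
V(I, d) = 8
V(x(-1), 9)*68 + u = 8*68 + 131/180 = 544 + 131/180 = 98051/180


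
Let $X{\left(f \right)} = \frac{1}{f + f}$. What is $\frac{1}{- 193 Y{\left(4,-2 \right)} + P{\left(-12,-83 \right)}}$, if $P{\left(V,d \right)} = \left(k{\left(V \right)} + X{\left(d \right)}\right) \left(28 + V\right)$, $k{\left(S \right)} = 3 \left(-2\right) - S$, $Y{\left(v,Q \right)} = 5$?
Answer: $- \frac{83}{72135} \approx -0.0011506$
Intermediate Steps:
$k{\left(S \right)} = -6 - S$
$X{\left(f \right)} = \frac{1}{2 f}$
$P{\left(V,d \right)} = \left(28 + V\right) \left(-6 + \frac{1}{2 d} - V\right)$ ($P{\left(V,d \right)} = \left(\left(-6 - V\right) + \frac{1}{2 d}\right) \left(28 + V\right) = \left(-6 + \frac{1}{2 d} - V\right) \left(28 + V\right) = \left(28 + V\right) \left(-6 + \frac{1}{2 d} - V\right)$)
$\frac{1}{- 193 Y{\left(4,-2 \right)} + P{\left(-12,-83 \right)}} = \frac{1}{\left(-193\right) 5 - \left(-96 + \frac{8}{83}\right)} = \frac{1}{-965 + \left(-168 - 144 + 408 + 14 \left(- \frac{1}{83}\right) + \frac{1}{2} \left(-12\right) \left(- \frac{1}{83}\right)\right)} = \frac{1}{-965 - - \frac{7960}{83}} = \frac{1}{-965 + \frac{7960}{83}} = \frac{1}{- \frac{72135}{83}} = - \frac{83}{72135}$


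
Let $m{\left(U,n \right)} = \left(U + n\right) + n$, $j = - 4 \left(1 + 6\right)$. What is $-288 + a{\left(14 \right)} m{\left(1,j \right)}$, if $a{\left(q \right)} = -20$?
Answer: $812$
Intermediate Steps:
$j = -28$ ($j = \left(-4\right) 7 = -28$)
$m{\left(U,n \right)} = U + 2 n$
$-288 + a{\left(14 \right)} m{\left(1,j \right)} = -288 - 20 \left(1 + 2 \left(-28\right)\right) = -288 - 20 \left(1 - 56\right) = -288 - -1100 = -288 + 1100 = 812$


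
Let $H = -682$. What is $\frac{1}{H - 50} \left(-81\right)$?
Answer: $\frac{27}{244} \approx 0.11066$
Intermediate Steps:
$\frac{1}{H - 50} \left(-81\right) = \frac{1}{-682 - 50} \left(-81\right) = \frac{1}{-732} \left(-81\right) = \left(- \frac{1}{732}\right) \left(-81\right) = \frac{27}{244}$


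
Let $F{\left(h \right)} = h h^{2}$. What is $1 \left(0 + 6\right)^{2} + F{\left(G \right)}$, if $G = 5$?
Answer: $161$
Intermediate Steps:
$F{\left(h \right)} = h^{3}$
$1 \left(0 + 6\right)^{2} + F{\left(G \right)} = 1 \left(0 + 6\right)^{2} + 5^{3} = 1 \cdot 6^{2} + 125 = 1 \cdot 36 + 125 = 36 + 125 = 161$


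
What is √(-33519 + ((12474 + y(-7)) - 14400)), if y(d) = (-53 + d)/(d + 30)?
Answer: I*√18751785/23 ≈ 188.28*I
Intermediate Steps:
y(d) = (-53 + d)/(30 + d)
√(-33519 + ((12474 + y(-7)) - 14400)) = √(-33519 + ((12474 + (-53 - 7)/(30 - 7)) - 14400)) = √(-33519 + ((12474 - 60/23) - 14400)) = √(-33519 + (286842/23 - 14400)) = √(-33519 - 44358/23) = √(-815295/23) = I*√18751785/23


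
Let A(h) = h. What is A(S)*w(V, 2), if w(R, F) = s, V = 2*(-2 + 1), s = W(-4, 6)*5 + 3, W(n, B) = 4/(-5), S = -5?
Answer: 5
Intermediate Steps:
W(n, B) = -⅘ (W(n, B) = 4*(-⅕) = -⅘)
s = -1 (s = -⅘*5 + 3 = -4 + 3 = -1)
V = -2 (V = 2*(-1) = -2)
w(R, F) = -1
A(S)*w(V, 2) = -5*(-1) = 5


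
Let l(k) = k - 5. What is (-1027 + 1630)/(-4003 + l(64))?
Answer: -603/3944 ≈ -0.15289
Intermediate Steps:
l(k) = -5 + k
(-1027 + 1630)/(-4003 + l(64)) = (-1027 + 1630)/(-4003 + (-5 + 64)) = 603/(-4003 + 59) = 603/(-3944) = 603*(-1/3944) = -603/3944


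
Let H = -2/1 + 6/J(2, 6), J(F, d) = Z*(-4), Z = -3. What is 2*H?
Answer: -3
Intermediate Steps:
J(F, d) = 12 (J(F, d) = -3*(-4) = 12)
H = -3/2 (H = -2/1 + 6/12 = -2*1 + 6*(1/12) = -2 + ½ = -3/2 ≈ -1.5000)
2*H = 2*(-3/2) = -3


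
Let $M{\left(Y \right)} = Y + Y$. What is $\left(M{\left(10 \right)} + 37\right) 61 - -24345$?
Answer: $27822$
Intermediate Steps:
$M{\left(Y \right)} = 2 Y$
$\left(M{\left(10 \right)} + 37\right) 61 - -24345 = \left(2 \cdot 10 + 37\right) 61 - -24345 = \left(20 + 37\right) 61 + 24345 = 57 \cdot 61 + 24345 = 3477 + 24345 = 27822$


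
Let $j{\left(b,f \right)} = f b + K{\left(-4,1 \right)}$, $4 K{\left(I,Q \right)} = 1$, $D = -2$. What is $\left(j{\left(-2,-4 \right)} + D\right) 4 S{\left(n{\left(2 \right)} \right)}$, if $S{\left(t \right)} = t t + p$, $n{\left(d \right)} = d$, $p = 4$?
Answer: $200$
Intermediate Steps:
$K{\left(I,Q \right)} = \frac{1}{4}$ ($K{\left(I,Q \right)} = \frac{1}{4} \cdot 1 = \frac{1}{4}$)
$j{\left(b,f \right)} = \frac{1}{4} + b f$ ($j{\left(b,f \right)} = f b + \frac{1}{4} = b f + \frac{1}{4} = \frac{1}{4} + b f$)
$S{\left(t \right)} = 4 + t^{2}$ ($S{\left(t \right)} = t t + 4 = t^{2} + 4 = 4 + t^{2}$)
$\left(j{\left(-2,-4 \right)} + D\right) 4 S{\left(n{\left(2 \right)} \right)} = \left(\left(\frac{1}{4} - -8\right) - 2\right) 4 \left(4 + 2^{2}\right) = \left(\left(\frac{1}{4} + 8\right) - 2\right) 4 \left(4 + 4\right) = \left(\frac{33}{4} - 2\right) 4 \cdot 8 = \frac{25}{4} \cdot 4 \cdot 8 = 25 \cdot 8 = 200$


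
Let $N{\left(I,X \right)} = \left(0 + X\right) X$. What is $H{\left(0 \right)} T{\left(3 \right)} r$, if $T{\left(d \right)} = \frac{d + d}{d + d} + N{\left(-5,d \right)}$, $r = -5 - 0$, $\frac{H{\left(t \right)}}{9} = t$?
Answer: $0$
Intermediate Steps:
$H{\left(t \right)} = 9 t$
$N{\left(I,X \right)} = X^{2}$ ($N{\left(I,X \right)} = X X = X^{2}$)
$r = -5$ ($r = -5 + 0 = -5$)
$T{\left(d \right)} = 1 + d^{2}$ ($T{\left(d \right)} = \frac{d + d}{d + d} + d^{2} = \frac{2 d}{2 d} + d^{2} = 2 d \frac{1}{2 d} + d^{2} = 1 + d^{2}$)
$H{\left(0 \right)} T{\left(3 \right)} r = 9 \cdot 0 \left(1 + 3^{2}\right) \left(-5\right) = 0 \left(1 + 9\right) \left(-5\right) = 0 \cdot 10 \left(-5\right) = 0 \left(-5\right) = 0$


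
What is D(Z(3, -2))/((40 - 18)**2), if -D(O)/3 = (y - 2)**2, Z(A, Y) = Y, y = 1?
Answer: -3/484 ≈ -0.0061983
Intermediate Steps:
D(O) = -3 (D(O) = -3*(1 - 2)**2 = -3*(-1)**2 = -3*1 = -3)
D(Z(3, -2))/((40 - 18)**2) = -3/(40 - 18)**2 = -3/(22**2) = -3/484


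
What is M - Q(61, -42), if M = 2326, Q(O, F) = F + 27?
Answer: 2341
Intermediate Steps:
Q(O, F) = 27 + F
M - Q(61, -42) = 2326 - (27 - 42) = 2326 - 1*(-15) = 2326 + 15 = 2341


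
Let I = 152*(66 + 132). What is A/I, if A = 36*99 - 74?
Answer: 1745/15048 ≈ 0.11596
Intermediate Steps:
I = 30096 (I = 152*198 = 30096)
A = 3490 (A = 3564 - 74 = 3490)
A/I = 3490/30096 = 3490*(1/30096) = 1745/15048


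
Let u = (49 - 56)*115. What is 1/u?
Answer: -1/805 ≈ -0.0012422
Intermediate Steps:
u = -805 (u = -7*115 = -805)
1/u = 1/(-805) = -1/805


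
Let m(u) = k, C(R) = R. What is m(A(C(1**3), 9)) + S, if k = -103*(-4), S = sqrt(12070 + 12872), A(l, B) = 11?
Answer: 412 + sqrt(24942) ≈ 569.93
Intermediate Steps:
S = sqrt(24942) ≈ 157.93
k = 412
m(u) = 412
m(A(C(1**3), 9)) + S = 412 + sqrt(24942)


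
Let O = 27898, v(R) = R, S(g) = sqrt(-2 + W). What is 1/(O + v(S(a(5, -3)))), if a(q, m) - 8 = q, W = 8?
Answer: 13949/389149199 - sqrt(6)/778298398 ≈ 3.5842e-5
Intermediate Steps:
a(q, m) = 8 + q
S(g) = sqrt(6) (S(g) = sqrt(-2 + 8) = sqrt(6))
1/(O + v(S(a(5, -3)))) = 1/(27898 + sqrt(6))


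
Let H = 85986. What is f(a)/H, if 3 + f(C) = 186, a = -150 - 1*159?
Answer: 61/28662 ≈ 0.0021283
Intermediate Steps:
a = -309 (a = -150 - 159 = -309)
f(C) = 183 (f(C) = -3 + 186 = 183)
f(a)/H = 183/85986 = 183*(1/85986) = 61/28662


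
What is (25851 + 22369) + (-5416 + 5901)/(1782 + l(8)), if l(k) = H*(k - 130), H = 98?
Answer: 490589795/10174 ≈ 48220.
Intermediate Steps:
l(k) = -12740 + 98*k (l(k) = 98*(k - 130) = 98*(-130 + k) = -12740 + 98*k)
(25851 + 22369) + (-5416 + 5901)/(1782 + l(8)) = (25851 + 22369) + (-5416 + 5901)/(1782 + (-12740 + 98*8)) = 48220 + 485/(1782 + (-12740 + 784)) = 48220 + 485/(1782 - 11956) = 48220 + 485/(-10174) = 48220 + 485*(-1/10174) = 48220 - 485/10174 = 490589795/10174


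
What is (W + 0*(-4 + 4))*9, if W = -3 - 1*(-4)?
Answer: 9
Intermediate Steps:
W = 1 (W = -3 + 4 = 1)
(W + 0*(-4 + 4))*9 = (1 + 0*(-4 + 4))*9 = (1 + 0*0)*9 = (1 + 0)*9 = 1*9 = 9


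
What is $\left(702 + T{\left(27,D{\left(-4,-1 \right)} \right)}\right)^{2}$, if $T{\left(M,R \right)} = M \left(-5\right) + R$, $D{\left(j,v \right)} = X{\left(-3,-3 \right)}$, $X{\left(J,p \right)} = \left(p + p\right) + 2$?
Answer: $316969$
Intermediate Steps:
$X{\left(J,p \right)} = 2 + 2 p$ ($X{\left(J,p \right)} = 2 p + 2 = 2 + 2 p$)
$D{\left(j,v \right)} = -4$ ($D{\left(j,v \right)} = 2 + 2 \left(-3\right) = 2 - 6 = -4$)
$T{\left(M,R \right)} = R - 5 M$ ($T{\left(M,R \right)} = - 5 M + R = R - 5 M$)
$\left(702 + T{\left(27,D{\left(-4,-1 \right)} \right)}\right)^{2} = \left(702 - 139\right)^{2} = 563^{2} = 316969$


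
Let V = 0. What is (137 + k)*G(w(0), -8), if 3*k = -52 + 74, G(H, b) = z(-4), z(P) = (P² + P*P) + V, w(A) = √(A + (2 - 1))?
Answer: 13856/3 ≈ 4618.7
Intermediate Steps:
w(A) = √(1 + A) (w(A) = √(A + 1) = √(1 + A))
z(P) = 2*P² (z(P) = (P² + P*P) + 0 = (P² + P²) + 0 = 2*P² + 0 = 2*P²)
G(H, b) = 32 (G(H, b) = 2*(-4)² = 2*16 = 32)
k = 22/3 (k = (-52 + 74)/3 = (⅓)*22 = 22/3 ≈ 7.3333)
(137 + k)*G(w(0), -8) = (137 + 22/3)*32 = (433/3)*32 = 13856/3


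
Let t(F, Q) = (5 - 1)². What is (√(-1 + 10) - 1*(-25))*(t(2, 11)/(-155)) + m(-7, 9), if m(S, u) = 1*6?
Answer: 482/155 ≈ 3.1097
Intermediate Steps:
m(S, u) = 6
t(F, Q) = 16 (t(F, Q) = 4² = 16)
(√(-1 + 10) - 1*(-25))*(t(2, 11)/(-155)) + m(-7, 9) = (√(-1 + 10) - 1*(-25))*(16/(-155)) + 6 = (√9 + 25)*(16*(-1/155)) + 6 = (3 + 25)*(-16/155) + 6 = 28*(-16/155) + 6 = -448/155 + 6 = 482/155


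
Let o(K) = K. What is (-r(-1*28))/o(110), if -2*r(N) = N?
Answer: -7/55 ≈ -0.12727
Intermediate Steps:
r(N) = -N/2
(-r(-1*28))/o(110) = -(-1)*(-1*28)/2/110 = -(-1)*(-28)/2*(1/110) = -1*14*(1/110) = -14*1/110 = -7/55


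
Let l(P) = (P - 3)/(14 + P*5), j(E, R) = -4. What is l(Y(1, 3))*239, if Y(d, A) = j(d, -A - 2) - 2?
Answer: 2151/16 ≈ 134.44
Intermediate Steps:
Y(d, A) = -6 (Y(d, A) = -4 - 2 = -6)
l(P) = (-3 + P)/(14 + 5*P)
l(Y(1, 3))*239 = ((-3 - 6)/(14 + 5*(-6)))*239 = (-9/(14 - 30))*239 = (-9/(-16))*239 = -1/16*(-9)*239 = (9/16)*239 = 2151/16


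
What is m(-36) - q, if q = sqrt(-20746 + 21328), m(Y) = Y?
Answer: -36 - sqrt(582) ≈ -60.125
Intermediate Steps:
q = sqrt(582) ≈ 24.125
m(-36) - q = -36 - sqrt(582)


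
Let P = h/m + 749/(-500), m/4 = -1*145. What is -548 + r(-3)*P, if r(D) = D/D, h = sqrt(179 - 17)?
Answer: -274749/500 - 9*sqrt(2)/580 ≈ -549.52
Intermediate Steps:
h = 9*sqrt(2) (h = sqrt(162) = 9*sqrt(2) ≈ 12.728)
r(D) = 1
m = -580 (m = 4*(-1*145) = 4*(-145) = -580)
P = -749/500 - 9*sqrt(2)/580 (P = (9*sqrt(2))/(-580) + 749/(-500) = (9*sqrt(2))*(-1/580) + 749*(-1/500) = -9*sqrt(2)/580 - 749/500 = -749/500 - 9*sqrt(2)/580 ≈ -1.5199)
-548 + r(-3)*P = -548 + 1*(-749/500 - 9*sqrt(2)/580) = -548 + (-749/500 - 9*sqrt(2)/580) = -274749/500 - 9*sqrt(2)/580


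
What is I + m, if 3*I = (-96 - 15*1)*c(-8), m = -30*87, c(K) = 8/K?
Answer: -2573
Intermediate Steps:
m = -2610
I = 37 (I = ((-96 - 15*1)*(8/(-8)))/3 = ((-96 - 15)*(8*(-⅛)))/3 = (-111*(-1))/3 = (⅓)*111 = 37)
I + m = 37 - 2610 = -2573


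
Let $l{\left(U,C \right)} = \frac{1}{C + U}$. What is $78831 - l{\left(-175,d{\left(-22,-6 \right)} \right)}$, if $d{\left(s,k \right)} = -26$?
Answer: $\frac{15845032}{201} \approx 78831.0$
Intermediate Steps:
$78831 - l{\left(-175,d{\left(-22,-6 \right)} \right)} = 78831 - \frac{1}{-26 - 175} = 78831 - \frac{1}{-201} = 78831 - - \frac{1}{201} = 78831 + \frac{1}{201} = \frac{15845032}{201}$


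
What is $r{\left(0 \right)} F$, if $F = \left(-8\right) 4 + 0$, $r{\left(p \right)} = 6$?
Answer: $-192$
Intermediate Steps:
$F = -32$ ($F = -32 + 0 = -32$)
$r{\left(0 \right)} F = 6 \left(-32\right) = -192$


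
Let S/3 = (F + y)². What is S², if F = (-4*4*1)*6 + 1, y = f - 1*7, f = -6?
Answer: 1224440064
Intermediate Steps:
y = -13 (y = -6 - 1*7 = -6 - 7 = -13)
F = -95 (F = -16*1*6 + 1 = -16*6 + 1 = -96 + 1 = -95)
S = 34992 (S = 3*(-95 - 13)² = 3*(-108)² = 3*11664 = 34992)
S² = 34992² = 1224440064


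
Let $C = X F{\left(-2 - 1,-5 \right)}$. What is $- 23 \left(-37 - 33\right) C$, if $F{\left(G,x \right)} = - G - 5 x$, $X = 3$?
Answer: $135240$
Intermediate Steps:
$C = 84$ ($C = 3 \left(- (-2 - 1) - -25\right) = 3 \left(- (-2 - 1) + 25\right) = 3 \left(\left(-1\right) \left(-3\right) + 25\right) = 3 \left(3 + 25\right) = 3 \cdot 28 = 84$)
$- 23 \left(-37 - 33\right) C = - 23 \left(-37 - 33\right) 84 = \left(-23\right) \left(-70\right) 84 = 1610 \cdot 84 = 135240$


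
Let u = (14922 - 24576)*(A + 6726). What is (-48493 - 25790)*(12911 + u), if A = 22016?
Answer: 20610736265031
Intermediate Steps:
u = -277475268 (u = (14922 - 24576)*(22016 + 6726) = -9654*28742 = -277475268)
(-48493 - 25790)*(12911 + u) = (-48493 - 25790)*(12911 - 277475268) = -74283*(-277462357) = 20610736265031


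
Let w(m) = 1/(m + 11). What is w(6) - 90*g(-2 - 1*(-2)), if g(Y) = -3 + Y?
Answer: 4591/17 ≈ 270.06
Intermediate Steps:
w(m) = 1/(11 + m)
w(6) - 90*g(-2 - 1*(-2)) = 1/(11 + 6) - 90*(-3 + (-2 - 1*(-2))) = 1/17 - 90*(-3 + (-2 + 2)) = 1/17 - 90*(-3 + 0) = 1/17 - 90*(-3) = 1/17 + 270 = 4591/17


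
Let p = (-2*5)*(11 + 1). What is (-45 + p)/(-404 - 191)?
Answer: 33/119 ≈ 0.27731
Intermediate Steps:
p = -120 (p = -10*12 = -120)
(-45 + p)/(-404 - 191) = (-45 - 120)/(-404 - 191) = -165/(-595) = -165*(-1/595) = 33/119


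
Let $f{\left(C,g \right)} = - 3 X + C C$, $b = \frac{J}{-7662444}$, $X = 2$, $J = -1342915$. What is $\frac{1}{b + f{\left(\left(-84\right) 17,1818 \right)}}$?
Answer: $\frac{450732}{919122857291} \approx 4.9039 \cdot 10^{-7}$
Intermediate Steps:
$b = \frac{78995}{450732}$ ($b = - \frac{1342915}{-7662444} = \left(-1342915\right) \left(- \frac{1}{7662444}\right) = \frac{78995}{450732} \approx 0.17526$)
$f{\left(C,g \right)} = -6 + C^{2}$ ($f{\left(C,g \right)} = \left(-3\right) 2 + C C = -6 + C^{2}$)
$\frac{1}{b + f{\left(\left(-84\right) 17,1818 \right)}} = \frac{1}{\frac{78995}{450732} - \left(6 - \left(\left(-84\right) 17\right)^{2}\right)} = \frac{1}{\frac{78995}{450732} - \left(6 - \left(-1428\right)^{2}\right)} = \frac{1}{\frac{78995}{450732} + \left(-6 + 2039184\right)} = \frac{1}{\frac{78995}{450732} + 2039178} = \frac{1}{\frac{919122857291}{450732}} = \frac{450732}{919122857291}$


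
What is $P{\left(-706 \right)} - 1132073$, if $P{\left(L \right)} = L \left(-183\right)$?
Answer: $-1002875$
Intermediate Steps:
$P{\left(L \right)} = - 183 L$
$P{\left(-706 \right)} - 1132073 = \left(-183\right) \left(-706\right) - 1132073 = 129198 - 1132073 = -1002875$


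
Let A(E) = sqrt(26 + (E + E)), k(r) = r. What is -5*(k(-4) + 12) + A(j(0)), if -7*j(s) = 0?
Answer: -40 + sqrt(26) ≈ -34.901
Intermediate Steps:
j(s) = 0 (j(s) = -1/7*0 = 0)
A(E) = sqrt(26 + 2*E)
-5*(k(-4) + 12) + A(j(0)) = -5*(-4 + 12) + sqrt(26 + 2*0) = -5*8 + sqrt(26 + 0) = -40 + sqrt(26)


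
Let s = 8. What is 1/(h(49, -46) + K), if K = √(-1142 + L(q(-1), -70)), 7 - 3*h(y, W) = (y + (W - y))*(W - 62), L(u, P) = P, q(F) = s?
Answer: -14883/24622429 - 18*I*√303/24622429 ≈ -0.00060445 - 1.2725e-5*I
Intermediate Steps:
q(F) = 8
h(y, W) = 7/3 - W*(-62 + W)/3 (h(y, W) = 7/3 - (y + (W - y))*(W - 62)/3 = 7/3 - W*(-62 + W)/3)
K = 2*I*√303 (K = √(-1142 - 70) = √(-1212) = 2*I*√303 ≈ 34.814*I)
1/(h(49, -46) + K) = 1/((7/3 - ⅓*(-46)² + (62/3)*(-46)) + 2*I*√303) = 1/((7/3 - ⅓*2116 - 2852/3) + 2*I*√303) = 1/((7/3 - 2116/3 - 2852/3) + 2*I*√303) = 1/(-4961/3 + 2*I*√303)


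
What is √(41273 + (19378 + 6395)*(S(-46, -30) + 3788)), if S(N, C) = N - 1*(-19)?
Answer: √96973526 ≈ 9847.5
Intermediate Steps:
S(N, C) = 19 + N (S(N, C) = N + 19 = 19 + N)
√(41273 + (19378 + 6395)*(S(-46, -30) + 3788)) = √(41273 + (19378 + 6395)*((19 - 46) + 3788)) = √(41273 + 25773*(-27 + 3788)) = √(41273 + 25773*3761) = √(41273 + 96932253) = √96973526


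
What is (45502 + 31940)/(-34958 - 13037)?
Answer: -77442/47995 ≈ -1.6135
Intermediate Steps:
(45502 + 31940)/(-34958 - 13037) = 77442/(-47995) = 77442*(-1/47995) = -77442/47995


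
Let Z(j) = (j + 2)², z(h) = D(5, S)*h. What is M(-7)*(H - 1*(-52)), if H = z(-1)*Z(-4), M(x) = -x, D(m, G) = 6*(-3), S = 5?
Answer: 868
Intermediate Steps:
D(m, G) = -18
z(h) = -18*h
Z(j) = (2 + j)²
H = 72 (H = (-18*(-1))*(2 - 4)² = 18*(-2)² = 18*4 = 72)
M(-7)*(H - 1*(-52)) = (-1*(-7))*(72 - 1*(-52)) = 7*(72 + 52) = 7*124 = 868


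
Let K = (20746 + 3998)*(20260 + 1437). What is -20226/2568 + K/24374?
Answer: 114849219175/5216036 ≈ 22019.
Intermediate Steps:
K = 536870568 (K = 24744*21697 = 536870568)
-20226/2568 + K/24374 = -20226/2568 + 536870568/24374 = -20226*1/2568 + 536870568*(1/24374) = -3371/428 + 268435284/12187 = 114849219175/5216036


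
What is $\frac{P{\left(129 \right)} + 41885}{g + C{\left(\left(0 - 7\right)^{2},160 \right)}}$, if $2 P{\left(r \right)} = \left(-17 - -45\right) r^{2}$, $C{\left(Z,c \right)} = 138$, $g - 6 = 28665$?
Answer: $\frac{274859}{28809} \approx 9.5407$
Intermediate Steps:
$g = 28671$ ($g = 6 + 28665 = 28671$)
$P{\left(r \right)} = 14 r^{2}$ ($P{\left(r \right)} = \frac{\left(-17 - -45\right) r^{2}}{2} = \frac{\left(-17 + 45\right) r^{2}}{2} = \frac{28 r^{2}}{2} = 14 r^{2}$)
$\frac{P{\left(129 \right)} + 41885}{g + C{\left(\left(0 - 7\right)^{2},160 \right)}} = \frac{14 \cdot 129^{2} + 41885}{28671 + 138} = \frac{14 \cdot 16641 + 41885}{28809} = \left(232974 + 41885\right) \frac{1}{28809} = 274859 \cdot \frac{1}{28809} = \frac{274859}{28809}$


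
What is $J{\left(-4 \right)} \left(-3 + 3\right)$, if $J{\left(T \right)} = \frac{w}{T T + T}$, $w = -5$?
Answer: $0$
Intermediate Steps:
$J{\left(T \right)} = - \frac{5}{T + T^{2}}$ ($J{\left(T \right)} = - \frac{5}{T T + T} = - \frac{5}{T^{2} + T} = - \frac{5}{T + T^{2}}$)
$J{\left(-4 \right)} \left(-3 + 3\right) = - \frac{5}{\left(-4\right) \left(1 - 4\right)} \left(-3 + 3\right) = \left(-5\right) \left(- \frac{1}{4}\right) \frac{1}{-3} \cdot 0 = \left(-5\right) \left(- \frac{1}{4}\right) \left(- \frac{1}{3}\right) 0 = \left(- \frac{5}{12}\right) 0 = 0$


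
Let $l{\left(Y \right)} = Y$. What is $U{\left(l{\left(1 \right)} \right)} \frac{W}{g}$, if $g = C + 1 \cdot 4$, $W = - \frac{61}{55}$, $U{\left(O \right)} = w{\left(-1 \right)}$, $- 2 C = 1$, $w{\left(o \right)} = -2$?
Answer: $\frac{244}{385} \approx 0.63377$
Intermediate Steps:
$C = - \frac{1}{2}$ ($C = \left(- \frac{1}{2}\right) 1 = - \frac{1}{2} \approx -0.5$)
$U{\left(O \right)} = -2$
$W = - \frac{61}{55}$ ($W = \left(-61\right) \frac{1}{55} = - \frac{61}{55} \approx -1.1091$)
$g = \frac{7}{2}$ ($g = - \frac{1}{2} + 1 \cdot 4 = - \frac{1}{2} + 4 = \frac{7}{2} \approx 3.5$)
$U{\left(l{\left(1 \right)} \right)} \frac{W}{g} = - 2 \left(- \frac{61}{55 \cdot \frac{7}{2}}\right) = - 2 \left(\left(- \frac{61}{55}\right) \frac{2}{7}\right) = \left(-2\right) \left(- \frac{122}{385}\right) = \frac{244}{385}$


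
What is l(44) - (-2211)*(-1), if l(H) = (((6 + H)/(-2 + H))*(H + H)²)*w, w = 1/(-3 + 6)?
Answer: 54307/63 ≈ 862.02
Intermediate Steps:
w = ⅓ (w = 1/3 = ⅓ ≈ 0.33333)
l(H) = 4*H²*(6 + H)/(3*(-2 + H)) (l(H) = (((6 + H)/(-2 + H))*(H + H)²)*(⅓) = (((6 + H)/(-2 + H))*(2*H)²)*(⅓) = (((6 + H)/(-2 + H))*(4*H²))*(⅓) = (4*H²*(6 + H)/(-2 + H))*(⅓) = 4*H²*(6 + H)/(3*(-2 + H)))
l(44) - (-2211)*(-1) = (4/3)*44²*(6 + 44)/(-2 + 44) - (-2211)*(-1) = (4/3)*1936*50/42 - 1*2211 = (4/3)*1936*(1/42)*50 - 2211 = 193600/63 - 2211 = 54307/63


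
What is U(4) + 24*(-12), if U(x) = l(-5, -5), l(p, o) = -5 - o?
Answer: -288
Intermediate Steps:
U(x) = 0 (U(x) = -5 - 1*(-5) = -5 + 5 = 0)
U(4) + 24*(-12) = 0 + 24*(-12) = 0 - 288 = -288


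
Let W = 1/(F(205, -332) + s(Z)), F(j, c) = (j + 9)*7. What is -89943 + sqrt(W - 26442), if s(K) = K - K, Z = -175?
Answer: -89943 + I*sqrt(59335952270)/1498 ≈ -89943.0 + 162.61*I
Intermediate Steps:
s(K) = 0
F(j, c) = 63 + 7*j (F(j, c) = (9 + j)*7 = 63 + 7*j)
W = 1/1498 (W = 1/((63 + 7*205) + 0) = 1/((63 + 1435) + 0) = 1/(1498 + 0) = 1/1498 ≈ 0.00066756)
-89943 + sqrt(W - 26442) = -89943 + sqrt(1/1498 - 26442) = -89943 + sqrt(-39610115/1498) = -89943 + I*sqrt(59335952270)/1498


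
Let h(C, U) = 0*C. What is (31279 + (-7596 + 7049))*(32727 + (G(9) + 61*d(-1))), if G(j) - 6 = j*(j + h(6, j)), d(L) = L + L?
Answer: 1004690544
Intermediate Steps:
d(L) = 2*L
h(C, U) = 0
G(j) = 6 + j**2 (G(j) = 6 + j*(j + 0) = 6 + j*j = 6 + j**2)
(31279 + (-7596 + 7049))*(32727 + (G(9) + 61*d(-1))) = (31279 + (-7596 + 7049))*(32727 + ((6 + 9**2) + 61*(2*(-1)))) = (31279 - 547)*(32727 + ((6 + 81) + 61*(-2))) = 30732*(32727 + (87 - 122)) = 30732*(32727 - 35) = 30732*32692 = 1004690544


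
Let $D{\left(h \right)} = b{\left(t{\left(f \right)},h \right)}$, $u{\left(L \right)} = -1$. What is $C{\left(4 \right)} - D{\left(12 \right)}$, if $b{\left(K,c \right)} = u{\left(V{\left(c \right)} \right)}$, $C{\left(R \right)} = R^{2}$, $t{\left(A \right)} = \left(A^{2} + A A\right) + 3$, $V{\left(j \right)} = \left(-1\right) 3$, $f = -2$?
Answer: $17$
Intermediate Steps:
$V{\left(j \right)} = -3$
$t{\left(A \right)} = 3 + 2 A^{2}$ ($t{\left(A \right)} = \left(A^{2} + A^{2}\right) + 3 = 2 A^{2} + 3 = 3 + 2 A^{2}$)
$b{\left(K,c \right)} = -1$
$D{\left(h \right)} = -1$
$C{\left(4 \right)} - D{\left(12 \right)} = 4^{2} - -1 = 16 + 1 = 17$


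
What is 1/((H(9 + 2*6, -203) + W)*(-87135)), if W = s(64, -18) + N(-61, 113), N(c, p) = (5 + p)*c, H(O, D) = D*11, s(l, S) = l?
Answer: 1/816193545 ≈ 1.2252e-9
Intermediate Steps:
H(O, D) = 11*D
N(c, p) = c*(5 + p)
W = -7134 (W = 64 - 61*(5 + 113) = 64 - 61*118 = 64 - 7198 = -7134)
1/((H(9 + 2*6, -203) + W)*(-87135)) = 1/((11*(-203) - 7134)*(-87135)) = -1/87135/(-2233 - 7134) = -1/87135/(-9367) = -1/9367*(-1/87135) = 1/816193545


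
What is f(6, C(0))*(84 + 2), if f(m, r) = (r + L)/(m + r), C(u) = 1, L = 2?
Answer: 258/7 ≈ 36.857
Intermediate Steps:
f(m, r) = (2 + r)/(m + r) (f(m, r) = (r + 2)/(m + r) = (2 + r)/(m + r))
f(6, C(0))*(84 + 2) = ((2 + 1)/(6 + 1))*(84 + 2) = (3/7)*86 = 258/7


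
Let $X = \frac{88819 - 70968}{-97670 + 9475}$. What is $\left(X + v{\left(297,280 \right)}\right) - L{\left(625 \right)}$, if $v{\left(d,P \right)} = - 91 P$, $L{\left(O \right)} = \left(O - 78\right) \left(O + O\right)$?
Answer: $- \frac{62550557701}{88195} \approx -7.0923 \cdot 10^{5}$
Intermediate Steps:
$L{\left(O \right)} = 2 O \left(-78 + O\right)$ ($L{\left(O \right)} = \left(-78 + O\right) 2 O = 2 O \left(-78 + O\right)$)
$X = - \frac{17851}{88195}$ ($X = \frac{17851}{-88195} = 17851 \left(- \frac{1}{88195}\right) = - \frac{17851}{88195} \approx -0.2024$)
$\left(X + v{\left(297,280 \right)}\right) - L{\left(625 \right)} = \left(- \frac{17851}{88195} - 25480\right) - 2 \cdot 625 \left(-78 + 625\right) = \left(- \frac{17851}{88195} - 25480\right) - 2 \cdot 625 \cdot 547 = - \frac{2247226451}{88195} - 683750 = - \frac{62550557701}{88195}$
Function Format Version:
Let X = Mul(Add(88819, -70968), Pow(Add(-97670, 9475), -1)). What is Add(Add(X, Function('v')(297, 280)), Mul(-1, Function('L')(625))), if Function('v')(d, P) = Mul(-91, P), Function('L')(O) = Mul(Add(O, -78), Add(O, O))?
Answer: Rational(-62550557701, 88195) ≈ -7.0923e+5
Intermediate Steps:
Function('L')(O) = Mul(2, O, Add(-78, O)) (Function('L')(O) = Mul(Add(-78, O), Mul(2, O)) = Mul(2, O, Add(-78, O)))
X = Rational(-17851, 88195) (X = Mul(17851, Pow(-88195, -1)) = Mul(17851, Rational(-1, 88195)) = Rational(-17851, 88195) ≈ -0.20240)
Add(Add(X, Function('v')(297, 280)), Mul(-1, Function('L')(625))) = Add(Add(Rational(-17851, 88195), Mul(-91, 280)), Mul(-1, Mul(2, 625, Add(-78, 625)))) = Add(Add(Rational(-17851, 88195), -25480), Mul(-1, Mul(2, 625, 547))) = Add(Rational(-2247226451, 88195), Mul(-1, 683750)) = Add(Rational(-2247226451, 88195), -683750) = Rational(-62550557701, 88195)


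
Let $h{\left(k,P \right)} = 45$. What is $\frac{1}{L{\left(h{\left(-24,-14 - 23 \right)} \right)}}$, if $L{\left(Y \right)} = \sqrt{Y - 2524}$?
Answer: $- \frac{i \sqrt{2479}}{2479} \approx - 0.020085 i$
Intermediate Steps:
$L{\left(Y \right)} = \sqrt{-2524 + Y}$
$\frac{1}{L{\left(h{\left(-24,-14 - 23 \right)} \right)}} = \frac{1}{\sqrt{-2524 + 45}} = \frac{1}{\sqrt{-2479}} = \frac{1}{i \sqrt{2479}} = - \frac{i \sqrt{2479}}{2479}$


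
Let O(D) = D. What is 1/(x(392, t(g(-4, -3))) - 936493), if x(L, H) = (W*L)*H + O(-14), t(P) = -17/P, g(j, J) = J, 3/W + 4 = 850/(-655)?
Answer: -347/325404421 ≈ -1.0664e-6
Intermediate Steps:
W = -393/694 (W = 3/(-4 + 850/(-655)) = 3/(-4 + 850*(-1/655)) = 3/(-4 - 170/131) = 3/(-694/131) = 3*(-131/694) = -393/694 ≈ -0.56628)
x(L, H) = -14 - 393*H*L/694 (x(L, H) = (-393*L/694)*H - 14 = -393*H*L/694 - 14 = -14 - 393*H*L/694)
1/(x(392, t(g(-4, -3))) - 936493) = 1/((-14 - 393/694*(-17/(-3))*392) - 936493) = 1/((-14 - 393/694*(-17*(-1/3))*392) - 936493) = 1/((-14 - 393/694*17/3*392) - 936493) = 1/((-14 - 436492/347) - 936493) = 1/(-441350/347 - 936493) = 1/(-325404421/347) = -347/325404421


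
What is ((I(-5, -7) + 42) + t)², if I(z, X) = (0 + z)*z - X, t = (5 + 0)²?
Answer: 9801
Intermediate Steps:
t = 25 (t = 5² = 25)
I(z, X) = z² - X (I(z, X) = z*z - X = z² - X)
((I(-5, -7) + 42) + t)² = ((((-5)² - 1*(-7)) + 42) + 25)² = (((25 + 7) + 42) + 25)² = ((32 + 42) + 25)² = (74 + 25)² = 99² = 9801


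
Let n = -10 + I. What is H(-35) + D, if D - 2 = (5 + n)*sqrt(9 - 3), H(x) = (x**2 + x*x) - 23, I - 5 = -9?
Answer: 2429 - 9*sqrt(6) ≈ 2407.0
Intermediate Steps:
I = -4 (I = 5 - 9 = -4)
H(x) = -23 + 2*x**2 (H(x) = (x**2 + x**2) - 23 = 2*x**2 - 23 = -23 + 2*x**2)
n = -14 (n = -10 - 4 = -14)
D = 2 - 9*sqrt(6) (D = 2 + (5 - 14)*sqrt(9 - 3) = 2 - 9*sqrt(6) ≈ -20.045)
H(-35) + D = (-23 + 2*(-35)**2) + (2 - 9*sqrt(6)) = (-23 + 2*1225) + (2 - 9*sqrt(6)) = (-23 + 2450) + (2 - 9*sqrt(6)) = 2427 + (2 - 9*sqrt(6)) = 2429 - 9*sqrt(6)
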